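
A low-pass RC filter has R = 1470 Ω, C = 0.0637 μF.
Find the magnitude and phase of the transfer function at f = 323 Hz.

Step 1 — Angular frequency: ω = 2π·323 = 2029 rad/s.
Step 2 — Transfer function: H(jω) = 1/(1 + jωRC).
Step 3 — Denominator: 1 + jωRC = 1 + j·2029·1470·6.37e-08 = 1 + j0.19.
Step 4 — H = 0.9651 - j0.1834.
Step 5 — Magnitude: |H| = 0.9824 (-0.2 dB); phase: φ = -10.8°.

|H| = 0.9824 (-0.2 dB), φ = -10.8°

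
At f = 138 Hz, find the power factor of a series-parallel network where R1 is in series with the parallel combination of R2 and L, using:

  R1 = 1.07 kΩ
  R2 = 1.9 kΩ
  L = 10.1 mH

Step 1 — Angular frequency: ω = 2π·f = 2π·138 = 867.1 rad/s.
Step 2 — Component impedances:
  R1: Z = R = 1070 Ω
  R2: Z = R = 1900 Ω
  L: Z = jωL = j·867.1·0.0101 = 0 + j8.758 Ω
Step 3 — Parallel branch: R2 || L = 1/(1/R2 + 1/L) = 0.04036 + j8.757 Ω.
Step 4 — Series with R1: Z_total = R1 + (R2 || L) = 1070 + j8.757 Ω = 1070∠0.5° Ω.
Step 5 — Power factor: PF = cos(φ) = Re(Z)/|Z| = 1070/1070 = 1.
Step 6 — Type: Im(Z) = 8.757 ⇒ lagging (phase φ = 0.5°).

PF = 1 (lagging, φ = 0.5°)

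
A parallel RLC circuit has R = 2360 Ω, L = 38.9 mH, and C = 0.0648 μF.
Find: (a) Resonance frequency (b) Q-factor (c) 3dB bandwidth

Step 1 — Resonance: ω₀ = 1/√(LC) = 1/√(0.0389·6.48e-08) = 1.992e+04 rad/s.
Step 2 — f₀ = ω₀/(2π) = 3170 Hz.
Step 3 — Parallel Q: Q = R/(ω₀L) = 2360/(1.992e+04·0.0389) = 3.046.
Step 4 — Bandwidth: Δω = ω₀/Q = 6539 rad/s; BW = Δω/(2π) = 1041 Hz.

(a) f₀ = 3170 Hz  (b) Q = 3.046  (c) BW = 1041 Hz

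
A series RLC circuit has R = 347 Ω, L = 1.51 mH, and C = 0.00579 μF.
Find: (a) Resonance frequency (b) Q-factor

Step 1 — Resonance condition Im(Z)=0 gives ω₀ = 1/√(LC).
Step 2 — ω₀ = 1/√(0.00151·5.79e-09) = 3.382e+05 rad/s.
Step 3 — f₀ = ω₀/(2π) = 5.383e+04 Hz.
Step 4 — Series Q: Q = ω₀L/R = 3.382e+05·0.00151/347 = 1.472.

(a) f₀ = 5.383e+04 Hz  (b) Q = 1.472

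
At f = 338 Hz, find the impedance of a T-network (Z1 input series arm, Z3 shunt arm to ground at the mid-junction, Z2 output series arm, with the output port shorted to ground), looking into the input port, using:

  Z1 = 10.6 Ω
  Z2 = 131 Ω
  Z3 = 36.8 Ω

Step 1 — Angular frequency: ω = 2π·f = 2π·338 = 2124 rad/s.
Step 2 — Component impedances:
  Z1: Z = R = 10.6 Ω
  Z2: Z = R = 131 Ω
  Z3: Z = R = 36.8 Ω
Step 3 — With the output port shorted to ground, the output series arm Z2 runs from the junction to ground; the shunt arm Z3 also runs from the junction to ground. They appear in parallel: Z3 || Z2 = 28.73 Ω.
Step 4 — Series with input arm Z1: Z_in = Z1 + (Z3 || Z2) = 39.33 Ω = 39.33∠0.0° Ω.

Z = 39.33 Ω = 39.33∠0.0° Ω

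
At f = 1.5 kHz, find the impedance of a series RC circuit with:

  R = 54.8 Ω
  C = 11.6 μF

Step 1 — Angular frequency: ω = 2π·f = 2π·1500 = 9425 rad/s.
Step 2 — Component impedances:
  R: Z = R = 54.8 Ω
  C: Z = 1/(jωC) = -j/(ω·C) = 0 - j9.147 Ω
Step 3 — Series combination: Z_total = R + C = 54.8 - j9.147 Ω = 55.56∠-9.5° Ω.

Z = 54.8 - j9.147 Ω = 55.56∠-9.5° Ω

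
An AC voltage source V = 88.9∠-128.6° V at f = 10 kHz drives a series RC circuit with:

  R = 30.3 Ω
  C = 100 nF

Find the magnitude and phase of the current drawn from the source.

Step 1 — Angular frequency: ω = 2π·f = 2π·1e+04 = 6.283e+04 rad/s.
Step 2 — Component impedances:
  R: Z = R = 30.3 Ω
  C: Z = 1/(jωC) = -j/(ω·C) = 0 - j159.2 Ω
Step 3 — Series combination: Z_total = R + C = 30.3 - j159.2 Ω = 162∠-79.2° Ω.
Step 4 — Source phasor: V = 88.9∠-128.6° V = -55.46 - j69.48 V.
Step 5 — Ohm's law: I = V / Z_total = (-55.46 - j69.48) / (30.3 - j159.2) = 0.3572 - j0.4165 A.
Step 6 — Convert to polar: |I| = 0.5487 A, ∠I = -49.4°.

I = 0.5487∠-49.4° A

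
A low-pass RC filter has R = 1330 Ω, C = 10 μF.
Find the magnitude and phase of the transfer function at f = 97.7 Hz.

Step 1 — Angular frequency: ω = 2π·97.7 = 613.9 rad/s.
Step 2 — Transfer function: H(jω) = 1/(1 + jωRC).
Step 3 — Denominator: 1 + jωRC = 1 + j·613.9·1330·1e-05 = 1 + j8.164.
Step 4 — H = 0.01478 - j0.1207.
Step 5 — Magnitude: |H| = 0.1216 (-18.3 dB); phase: φ = -83.0°.

|H| = 0.1216 (-18.3 dB), φ = -83.0°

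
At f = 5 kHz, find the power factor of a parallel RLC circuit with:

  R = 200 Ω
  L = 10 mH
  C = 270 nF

Step 1 — Angular frequency: ω = 2π·f = 2π·5000 = 3.142e+04 rad/s.
Step 2 — Component impedances:
  R: Z = R = 200 Ω
  L: Z = jωL = j·3.142e+04·0.01 = 0 + j314.2 Ω
  C: Z = 1/(jωC) = -j/(ω·C) = 0 - j117.9 Ω
Step 3 — Parallel combination: 1/Z_total = 1/R + 1/L + 1/C; Z_total = 94.19 - j99.83 Ω = 137.3∠-46.7° Ω.
Step 4 — Power factor: PF = cos(φ) = Re(Z)/|Z| = 94.195/137.26 = 0.6863.
Step 5 — Type: Im(Z) = -99.83 ⇒ leading (phase φ = -46.7°).

PF = 0.6863 (leading, φ = -46.7°)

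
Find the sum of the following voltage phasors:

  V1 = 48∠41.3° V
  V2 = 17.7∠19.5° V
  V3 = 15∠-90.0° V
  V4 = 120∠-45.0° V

Step 1 — Convert each phasor to rectangular form:
  V1 = 48·(cos(41.3°) + j·sin(41.3°)) = 36.06 + j31.68 V
  V2 = 17.7·(cos(19.5°) + j·sin(19.5°)) = 16.68 + j5.908 V
  V3 = 15·(cos(-90.0°) + j·sin(-90.0°)) = 0 - j15 V
  V4 = 120·(cos(-45.0°) + j·sin(-45.0°)) = 84.85 - j84.85 V
Step 2 — Sum components: V_total = 137.6 - j62.26 V.
Step 3 — Convert to polar: |V_total| = 151 V, ∠V_total = -24.3°.

V_total = 151∠-24.3° V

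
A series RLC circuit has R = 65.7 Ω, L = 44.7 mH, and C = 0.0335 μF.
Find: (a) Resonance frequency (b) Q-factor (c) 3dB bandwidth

Step 1 — Resonance condition Im(Z)=0 gives ω₀ = 1/√(LC).
Step 2 — ω₀ = 1/√(0.0447·3.35e-08) = 2.584e+04 rad/s.
Step 3 — f₀ = ω₀/(2π) = 4113 Hz.
Step 4 — Series Q: Q = ω₀L/R = 2.584e+04·0.0447/65.7 = 17.58.
Step 5 — 3dB bandwidth: Δω = ω₀/Q = 1470 rad/s; BW = Δω/(2π) = 233.9 Hz.

(a) f₀ = 4113 Hz  (b) Q = 17.58  (c) BW = 233.9 Hz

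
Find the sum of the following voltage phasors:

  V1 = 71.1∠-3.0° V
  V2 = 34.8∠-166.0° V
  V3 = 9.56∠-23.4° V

Step 1 — Convert each phasor to rectangular form:
  V1 = 71.1·(cos(-3.0°) + j·sin(-3.0°)) = 71 - j3.721 V
  V2 = 34.8·(cos(-166.0°) + j·sin(-166.0°)) = -33.77 - j8.419 V
  V3 = 9.56·(cos(-23.4°) + j·sin(-23.4°)) = 8.774 - j3.797 V
Step 2 — Sum components: V_total = 46.01 - j15.94 V.
Step 3 — Convert to polar: |V_total| = 48.69 V, ∠V_total = -19.1°.

V_total = 48.69∠-19.1° V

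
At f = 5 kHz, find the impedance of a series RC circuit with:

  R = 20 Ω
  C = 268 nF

Step 1 — Angular frequency: ω = 2π·f = 2π·5000 = 3.142e+04 rad/s.
Step 2 — Component impedances:
  R: Z = R = 20 Ω
  C: Z = 1/(jωC) = -j/(ω·C) = 0 - j118.8 Ω
Step 3 — Series combination: Z_total = R + C = 20 - j118.8 Ω = 120.4∠-80.4° Ω.

Z = 20 - j118.8 Ω = 120.4∠-80.4° Ω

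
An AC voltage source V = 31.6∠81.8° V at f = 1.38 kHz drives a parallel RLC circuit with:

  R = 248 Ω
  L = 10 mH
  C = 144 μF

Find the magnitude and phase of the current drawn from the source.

Step 1 — Angular frequency: ω = 2π·f = 2π·1380 = 8671 rad/s.
Step 2 — Component impedances:
  R: Z = R = 248 Ω
  L: Z = jωL = j·8671·0.01 = 0 + j86.71 Ω
  C: Z = 1/(jωC) = -j/(ω·C) = 0 - j0.8009 Ω
Step 3 — Parallel combination: 1/Z_total = 1/R + 1/L + 1/C; Z_total = 0.002635 - j0.8084 Ω = 0.8084∠-89.8° Ω.
Step 4 — Source phasor: V = 31.6∠81.8° V = 4.507 + j31.28 V.
Step 5 — Ohm's law: I = V / Z_total = (4.507 + j31.28) / (0.002635 - j0.8084) = -38.67 + j5.702 A.
Step 6 — Convert to polar: |I| = 39.09 A, ∠I = 171.6°.

I = 39.09∠171.6° A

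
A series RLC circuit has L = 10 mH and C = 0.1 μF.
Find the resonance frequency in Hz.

Step 1 — Resonance condition Im(Z)=0 gives ω₀ = 1/√(LC).
Step 2 — ω₀ = 1/√(0.01·1e-07) = 3.162e+04 rad/s.
Step 3 — f₀ = ω₀/(2π) = 5033 Hz.

f₀ = 5033 Hz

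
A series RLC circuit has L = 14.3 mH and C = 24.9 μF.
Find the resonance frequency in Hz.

Step 1 — Resonance condition Im(Z)=0 gives ω₀ = 1/√(LC).
Step 2 — ω₀ = 1/√(0.0143·2.49e-05) = 1676 rad/s.
Step 3 — f₀ = ω₀/(2π) = 266.7 Hz.

f₀ = 266.7 Hz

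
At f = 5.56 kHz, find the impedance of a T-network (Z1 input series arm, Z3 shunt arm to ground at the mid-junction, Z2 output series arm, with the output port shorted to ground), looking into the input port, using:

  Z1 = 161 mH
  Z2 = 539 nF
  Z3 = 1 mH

Step 1 — Angular frequency: ω = 2π·f = 2π·5560 = 3.493e+04 rad/s.
Step 2 — Component impedances:
  Z1: Z = jωL = j·3.493e+04·0.161 = 0 + j5624 Ω
  Z2: Z = 1/(jωC) = -j/(ω·C) = 0 - j53.11 Ω
  Z3: Z = jωL = j·3.493e+04·0.001 = 0 + j34.93 Ω
Step 3 — With the output port shorted to ground, the output series arm Z2 runs from the junction to ground; the shunt arm Z3 also runs from the junction to ground. They appear in parallel: Z3 || Z2 = 0 + j102.1 Ω.
Step 4 — Series with input arm Z1: Z_in = Z1 + (Z3 || Z2) = 0 + j5727 Ω = 5727∠90.0° Ω.

Z = 0 + j5727 Ω = 5727∠90.0° Ω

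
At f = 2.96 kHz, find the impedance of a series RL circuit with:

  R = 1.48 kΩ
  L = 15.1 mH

Step 1 — Angular frequency: ω = 2π·f = 2π·2960 = 1.86e+04 rad/s.
Step 2 — Component impedances:
  R: Z = R = 1480 Ω
  L: Z = jωL = j·1.86e+04·0.0151 = 0 + j280.8 Ω
Step 3 — Series combination: Z_total = R + L = 1480 + j280.8 Ω = 1506∠10.7° Ω.

Z = 1480 + j280.8 Ω = 1506∠10.7° Ω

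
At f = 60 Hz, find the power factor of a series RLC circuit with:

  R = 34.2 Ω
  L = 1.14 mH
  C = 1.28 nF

Step 1 — Angular frequency: ω = 2π·f = 2π·60 = 377 rad/s.
Step 2 — Component impedances:
  R: Z = R = 34.2 Ω
  L: Z = jωL = j·377·0.00114 = 0 + j0.4298 Ω
  C: Z = 1/(jωC) = -j/(ω·C) = 0 - j2.072e+06 Ω
Step 3 — Series combination: Z_total = R + L + C = 34.2 - j2.072e+06 Ω = 2.072e+06∠-90.0° Ω.
Step 4 — Power factor: PF = cos(φ) = Re(Z)/|Z| = 34.2/2.0723e+06 = 1.65e-05.
Step 5 — Type: Im(Z) = -2.072e+06 ⇒ leading (phase φ = -90.0°).

PF = 1.65e-05 (leading, φ = -90.0°)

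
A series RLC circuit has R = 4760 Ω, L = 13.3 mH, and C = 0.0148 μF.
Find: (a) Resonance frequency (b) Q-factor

Step 1 — Resonance condition Im(Z)=0 gives ω₀ = 1/√(LC).
Step 2 — ω₀ = 1/√(0.0133·1.48e-08) = 7.128e+04 rad/s.
Step 3 — f₀ = ω₀/(2π) = 1.134e+04 Hz.
Step 4 — Series Q: Q = ω₀L/R = 7.128e+04·0.0133/4760 = 0.1992.

(a) f₀ = 1.134e+04 Hz  (b) Q = 0.1992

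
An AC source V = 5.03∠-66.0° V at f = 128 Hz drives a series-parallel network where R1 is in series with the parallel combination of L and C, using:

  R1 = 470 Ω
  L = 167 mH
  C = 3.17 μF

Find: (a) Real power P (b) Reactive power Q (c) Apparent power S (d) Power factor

Step 1 — Angular frequency: ω = 2π·f = 2π·128 = 804.2 rad/s.
Step 2 — Component impedances:
  R1: Z = R = 470 Ω
  L: Z = jωL = j·804.2·0.167 = 0 + j134.3 Ω
  C: Z = 1/(jωC) = -j/(ω·C) = 0 - j392.2 Ω
Step 3 — Parallel branch: L || C = 1/(1/L + 1/C) = 0 + j204.2 Ω.
Step 4 — Series with R1: Z_total = R1 + (L || C) = 470 + j204.2 Ω = 512.5∠23.5° Ω.
Step 5 — Source phasor: V = 5.03∠-66.0° V = 2.046 - j4.595 V.
Step 6 — Current: I = V / Z = 8.767e-05 - j0.009815 A = 0.009815∠-89.5° A.
Step 7 — Complex power: S = V·I* = 0.04528 + j0.01968 VA.
Step 8 — Real power: P = Re(S) = 0.04528 W.
Step 9 — Reactive power: Q = Im(S) = 0.01968 VAR.
Step 10 — Apparent power: |S| = 0.04937 VA.
Step 11 — Power factor: PF = P/|S| = 0.9171 (lagging).

(a) P = 0.04528 W  (b) Q = 0.01968 VAR  (c) S = 0.04937 VA  (d) PF = 0.9171 (lagging)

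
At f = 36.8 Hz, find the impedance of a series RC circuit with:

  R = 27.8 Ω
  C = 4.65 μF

Step 1 — Angular frequency: ω = 2π·f = 2π·36.8 = 231.2 rad/s.
Step 2 — Component impedances:
  R: Z = R = 27.8 Ω
  C: Z = 1/(jωC) = -j/(ω·C) = 0 - j930.1 Ω
Step 3 — Series combination: Z_total = R + C = 27.8 - j930.1 Ω = 930.5∠-88.3° Ω.

Z = 27.8 - j930.1 Ω = 930.5∠-88.3° Ω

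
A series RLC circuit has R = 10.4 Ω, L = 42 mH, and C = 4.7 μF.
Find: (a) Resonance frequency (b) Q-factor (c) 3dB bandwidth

Step 1 — Resonance: ω₀ = 1/√(LC) = 1/√(0.042·4.7e-06) = 2251 rad/s.
Step 2 — f₀ = ω₀/(2π) = 358.2 Hz.
Step 3 — Series Q: Q = ω₀L/R = 2251·0.042/10.4 = 9.09.
Step 4 — Bandwidth: Δω = ω₀/Q = 247.6 rad/s; BW = Δω/(2π) = 39.41 Hz.

(a) f₀ = 358.2 Hz  (b) Q = 9.09  (c) BW = 39.41 Hz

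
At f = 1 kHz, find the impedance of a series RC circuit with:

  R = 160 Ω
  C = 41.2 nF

Step 1 — Angular frequency: ω = 2π·f = 2π·1000 = 6283 rad/s.
Step 2 — Component impedances:
  R: Z = R = 160 Ω
  C: Z = 1/(jωC) = -j/(ω·C) = 0 - j3863 Ω
Step 3 — Series combination: Z_total = R + C = 160 - j3863 Ω = 3866∠-87.6° Ω.

Z = 160 - j3863 Ω = 3866∠-87.6° Ω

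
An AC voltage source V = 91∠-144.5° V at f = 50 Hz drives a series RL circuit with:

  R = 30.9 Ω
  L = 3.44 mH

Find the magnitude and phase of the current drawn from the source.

Step 1 — Angular frequency: ω = 2π·f = 2π·50 = 314.2 rad/s.
Step 2 — Component impedances:
  R: Z = R = 30.9 Ω
  L: Z = jωL = j·314.2·0.00344 = 0 + j1.081 Ω
Step 3 — Series combination: Z_total = R + L = 30.9 + j1.081 Ω = 30.92∠2.0° Ω.
Step 4 — Source phasor: V = 91∠-144.5° V = -74.08 - j52.84 V.
Step 5 — Ohm's law: I = V / Z_total = (-74.08 - j52.84) / (30.9 + j1.081) = -2.454 - j1.624 A.
Step 6 — Convert to polar: |I| = 2.943 A, ∠I = -146.5°.

I = 2.943∠-146.5° A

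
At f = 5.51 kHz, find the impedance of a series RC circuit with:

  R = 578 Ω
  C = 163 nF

Step 1 — Angular frequency: ω = 2π·f = 2π·5510 = 3.462e+04 rad/s.
Step 2 — Component impedances:
  R: Z = R = 578 Ω
  C: Z = 1/(jωC) = -j/(ω·C) = 0 - j177.2 Ω
Step 3 — Series combination: Z_total = R + C = 578 - j177.2 Ω = 604.6∠-17.0° Ω.

Z = 578 - j177.2 Ω = 604.6∠-17.0° Ω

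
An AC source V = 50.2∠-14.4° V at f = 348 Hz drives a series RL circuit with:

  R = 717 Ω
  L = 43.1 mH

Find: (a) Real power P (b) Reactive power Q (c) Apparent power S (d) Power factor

Step 1 — Angular frequency: ω = 2π·f = 2π·348 = 2187 rad/s.
Step 2 — Component impedances:
  R: Z = R = 717 Ω
  L: Z = jωL = j·2187·0.0431 = 0 + j94.24 Ω
Step 3 — Series combination: Z_total = R + L = 717 + j94.24 Ω = 723.2∠7.5° Ω.
Step 4 — Source phasor: V = 50.2∠-14.4° V = 48.62 - j12.48 V.
Step 5 — Current: I = V / Z = 0.06441 - j0.02588 A = 0.06942∠-21.9° A.
Step 6 — Complex power: S = V·I* = 3.455 + j0.4541 VA.
Step 7 — Real power: P = Re(S) = 3.455 W.
Step 8 — Reactive power: Q = Im(S) = 0.4541 VAR.
Step 9 — Apparent power: |S| = 3.485 VA.
Step 10 — Power factor: PF = P/|S| = 0.9915 (lagging).

(a) P = 3.455 W  (b) Q = 0.4541 VAR  (c) S = 3.485 VA  (d) PF = 0.9915 (lagging)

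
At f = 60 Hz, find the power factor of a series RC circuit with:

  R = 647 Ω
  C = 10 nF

Step 1 — Angular frequency: ω = 2π·f = 2π·60 = 377 rad/s.
Step 2 — Component impedances:
  R: Z = R = 647 Ω
  C: Z = 1/(jωC) = -j/(ω·C) = 0 - j2.653e+05 Ω
Step 3 — Series combination: Z_total = R + C = 647 - j2.653e+05 Ω = 2.653e+05∠-89.9° Ω.
Step 4 — Power factor: PF = cos(φ) = Re(Z)/|Z| = 647/2.653e+05 = 0.002439.
Step 5 — Type: Im(Z) = -2.653e+05 ⇒ leading (phase φ = -89.9°).

PF = 0.002439 (leading, φ = -89.9°)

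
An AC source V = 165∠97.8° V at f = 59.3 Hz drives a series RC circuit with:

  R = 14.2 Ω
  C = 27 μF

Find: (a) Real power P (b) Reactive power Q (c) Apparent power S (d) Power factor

Step 1 — Angular frequency: ω = 2π·f = 2π·59.3 = 372.6 rad/s.
Step 2 — Component impedances:
  R: Z = R = 14.2 Ω
  C: Z = 1/(jωC) = -j/(ω·C) = 0 - j99.4 Ω
Step 3 — Series combination: Z_total = R + C = 14.2 - j99.4 Ω = 100.4∠-81.9° Ω.
Step 4 — Source phasor: V = 165∠97.8° V = -22.39 + j163.5 V.
Step 5 — Current: I = V / Z = -1.643 + j0.009459 A = 1.643∠179.7° A.
Step 6 — Complex power: S = V·I* = 38.34 - j268.4 VA.
Step 7 — Real power: P = Re(S) = 38.34 W.
Step 8 — Reactive power: Q = Im(S) = -268.4 VAR.
Step 9 — Apparent power: |S| = 271.1 VA.
Step 10 — Power factor: PF = P/|S| = 0.1414 (leading).

(a) P = 38.34 W  (b) Q = -268.4 VAR  (c) S = 271.1 VA  (d) PF = 0.1414 (leading)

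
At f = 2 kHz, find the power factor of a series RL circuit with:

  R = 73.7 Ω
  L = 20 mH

Step 1 — Angular frequency: ω = 2π·f = 2π·2000 = 1.257e+04 rad/s.
Step 2 — Component impedances:
  R: Z = R = 73.7 Ω
  L: Z = jωL = j·1.257e+04·0.02 = 0 + j251.3 Ω
Step 3 — Series combination: Z_total = R + L = 73.7 + j251.3 Ω = 261.9∠73.7° Ω.
Step 4 — Power factor: PF = cos(φ) = Re(Z)/|Z| = 73.7/261.9 = 0.2814.
Step 5 — Type: Im(Z) = 251.3 ⇒ lagging (phase φ = 73.7°).

PF = 0.2814 (lagging, φ = 73.7°)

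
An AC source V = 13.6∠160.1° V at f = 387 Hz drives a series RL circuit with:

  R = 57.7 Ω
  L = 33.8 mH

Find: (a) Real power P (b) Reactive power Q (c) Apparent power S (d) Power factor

Step 1 — Angular frequency: ω = 2π·f = 2π·387 = 2432 rad/s.
Step 2 — Component impedances:
  R: Z = R = 57.7 Ω
  L: Z = jωL = j·2432·0.0338 = 0 + j82.19 Ω
Step 3 — Series combination: Z_total = R + L = 57.7 + j82.19 Ω = 100.4∠54.9° Ω.
Step 4 — Source phasor: V = 13.6∠160.1° V = -12.79 + j4.629 V.
Step 5 — Current: I = V / Z = -0.03544 + j0.1307 A = 0.1354∠105.2° A.
Step 6 — Complex power: S = V·I* = 1.058 + j1.507 VA.
Step 7 — Real power: P = Re(S) = 1.058 W.
Step 8 — Reactive power: Q = Im(S) = 1.507 VAR.
Step 9 — Apparent power: |S| = 1.842 VA.
Step 10 — Power factor: PF = P/|S| = 0.5746 (lagging).

(a) P = 1.058 W  (b) Q = 1.507 VAR  (c) S = 1.842 VA  (d) PF = 0.5746 (lagging)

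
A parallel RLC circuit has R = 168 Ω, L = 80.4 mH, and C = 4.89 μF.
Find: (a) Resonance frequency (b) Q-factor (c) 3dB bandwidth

Step 1 — Resonance: ω₀ = 1/√(LC) = 1/√(0.0804·4.89e-06) = 1595 rad/s.
Step 2 — f₀ = ω₀/(2π) = 253.8 Hz.
Step 3 — Parallel Q: Q = R/(ω₀L) = 168/(1595·0.0804) = 1.31.
Step 4 — Bandwidth: Δω = ω₀/Q = 1217 rad/s; BW = Δω/(2π) = 193.7 Hz.

(a) f₀ = 253.8 Hz  (b) Q = 1.31  (c) BW = 193.7 Hz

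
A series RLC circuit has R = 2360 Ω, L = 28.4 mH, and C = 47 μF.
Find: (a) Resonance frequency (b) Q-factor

Step 1 — Resonance condition Im(Z)=0 gives ω₀ = 1/√(LC).
Step 2 — ω₀ = 1/√(0.0284·4.7e-05) = 865.5 rad/s.
Step 3 — f₀ = ω₀/(2π) = 137.8 Hz.
Step 4 — Series Q: Q = ω₀L/R = 865.5·0.0284/2360 = 0.01042.

(a) f₀ = 137.8 Hz  (b) Q = 0.01042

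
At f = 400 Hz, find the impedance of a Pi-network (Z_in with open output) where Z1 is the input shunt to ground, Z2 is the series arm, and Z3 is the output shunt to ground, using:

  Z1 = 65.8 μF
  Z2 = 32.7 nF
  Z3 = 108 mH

Step 1 — Angular frequency: ω = 2π·f = 2π·400 = 2513 rad/s.
Step 2 — Component impedances:
  Z1: Z = 1/(jωC) = -j/(ω·C) = 0 - j6.047 Ω
  Z2: Z = 1/(jωC) = -j/(ω·C) = 0 - j1.217e+04 Ω
  Z3: Z = jωL = j·2513·0.108 = 0 + j271.4 Ω
Step 3 — With open output, the series arm Z2 and the output shunt Z3 appear in series to ground: Z2 + Z3 = 0 - j1.19e+04 Ω.
Step 4 — Parallel with input shunt Z1: Z_in = Z1 || (Z2 + Z3) = 0 - j6.044 Ω = 6.044∠-90.0° Ω.

Z = 0 - j6.044 Ω = 6.044∠-90.0° Ω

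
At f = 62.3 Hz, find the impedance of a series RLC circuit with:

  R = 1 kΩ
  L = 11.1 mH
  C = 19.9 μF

Step 1 — Angular frequency: ω = 2π·f = 2π·62.3 = 391.4 rad/s.
Step 2 — Component impedances:
  R: Z = R = 1000 Ω
  L: Z = jωL = j·391.4·0.0111 = 0 + j4.345 Ω
  C: Z = 1/(jωC) = -j/(ω·C) = 0 - j128.4 Ω
Step 3 — Series combination: Z_total = R + L + C = 1000 - j124 Ω = 1008∠-7.1° Ω.

Z = 1000 - j124 Ω = 1008∠-7.1° Ω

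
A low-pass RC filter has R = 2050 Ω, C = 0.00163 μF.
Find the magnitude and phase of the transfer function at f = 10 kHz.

Step 1 — Angular frequency: ω = 2π·1e+04 = 6.283e+04 rad/s.
Step 2 — Transfer function: H(jω) = 1/(1 + jωRC).
Step 3 — Denominator: 1 + jωRC = 1 + j·6.283e+04·2050·1.63e-09 = 1 + j0.21.
Step 4 — H = 0.9578 - j0.2011.
Step 5 — Magnitude: |H| = 0.9787 (-0.2 dB); phase: φ = -11.9°.

|H| = 0.9787 (-0.2 dB), φ = -11.9°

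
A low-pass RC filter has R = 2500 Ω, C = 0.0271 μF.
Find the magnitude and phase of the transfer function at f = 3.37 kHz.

Step 1 — Angular frequency: ω = 2π·3370 = 2.117e+04 rad/s.
Step 2 — Transfer function: H(jω) = 1/(1 + jωRC).
Step 3 — Denominator: 1 + jωRC = 1 + j·2.117e+04·2500·2.71e-08 = 1 + j1.435.
Step 4 — H = 0.327 - j0.4691.
Step 5 — Magnitude: |H| = 0.5719 (-4.9 dB); phase: φ = -55.1°.

|H| = 0.5719 (-4.9 dB), φ = -55.1°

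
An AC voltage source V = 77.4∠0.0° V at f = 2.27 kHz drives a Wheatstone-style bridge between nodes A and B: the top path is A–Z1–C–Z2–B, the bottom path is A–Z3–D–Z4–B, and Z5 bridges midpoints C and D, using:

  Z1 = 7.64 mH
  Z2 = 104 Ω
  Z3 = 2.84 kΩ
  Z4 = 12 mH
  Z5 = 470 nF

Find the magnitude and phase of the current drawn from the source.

Step 1 — Angular frequency: ω = 2π·f = 2π·2270 = 1.426e+04 rad/s.
Step 2 — Component impedances:
  Z1: Z = jωL = j·1.426e+04·0.00764 = 0 + j109 Ω
  Z2: Z = R = 104 Ω
  Z3: Z = R = 2840 Ω
  Z4: Z = jωL = j·1.426e+04·0.012 = 0 + j171.2 Ω
  Z5: Z = 1/(jωC) = -j/(ω·C) = 0 - j149.2 Ω
Step 3 — Bridge requires nodal analysis (the Z5 bridge couples midpoints C and D, so the two paths cannot be reduced to a simple series/parallel combination). Setting node B to ground and injecting 1 A at node A, the 3-node admittance system at A, C, D solves to V_A = Z_AB = 4.541 + j129.3 Ω = 129.4∠88.0° Ω.
Step 4 — Source phasor: V = 77.4∠0.0° V = 77.4 V.
Step 5 — Ohm's law: I = V / Z_total = (77.4) / (4.541 + j129.3) = 0.02099 - j0.5977 A.
Step 6 — Convert to polar: |I| = 0.5981 A, ∠I = -88.0°.

I = 0.5981∠-88.0° A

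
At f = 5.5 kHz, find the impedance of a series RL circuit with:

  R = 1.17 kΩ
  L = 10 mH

Step 1 — Angular frequency: ω = 2π·f = 2π·5500 = 3.456e+04 rad/s.
Step 2 — Component impedances:
  R: Z = R = 1170 Ω
  L: Z = jωL = j·3.456e+04·0.01 = 0 + j345.6 Ω
Step 3 — Series combination: Z_total = R + L = 1170 + j345.6 Ω = 1220∠16.5° Ω.

Z = 1170 + j345.6 Ω = 1220∠16.5° Ω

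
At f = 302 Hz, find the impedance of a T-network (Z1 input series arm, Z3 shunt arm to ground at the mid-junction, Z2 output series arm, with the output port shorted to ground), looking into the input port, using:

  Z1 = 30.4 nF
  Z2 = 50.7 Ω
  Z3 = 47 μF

Step 1 — Angular frequency: ω = 2π·f = 2π·302 = 1898 rad/s.
Step 2 — Component impedances:
  Z1: Z = 1/(jωC) = -j/(ω·C) = 0 - j1.734e+04 Ω
  Z2: Z = R = 50.7 Ω
  Z3: Z = 1/(jωC) = -j/(ω·C) = 0 - j11.21 Ω
Step 3 — With the output port shorted to ground, the output series arm Z2 runs from the junction to ground; the shunt arm Z3 also runs from the junction to ground. They appear in parallel: Z3 || Z2 = 2.364 - j10.69 Ω.
Step 4 — Series with input arm Z1: Z_in = Z1 + (Z3 || Z2) = 2.364 - j1.735e+04 Ω = 1.735e+04∠-90.0° Ω.

Z = 2.364 - j1.735e+04 Ω = 1.735e+04∠-90.0° Ω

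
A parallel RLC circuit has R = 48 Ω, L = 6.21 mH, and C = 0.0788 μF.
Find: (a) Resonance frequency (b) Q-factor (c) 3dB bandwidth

Step 1 — Resonance: ω₀ = 1/√(LC) = 1/√(0.00621·7.88e-08) = 4.521e+04 rad/s.
Step 2 — f₀ = ω₀/(2π) = 7195 Hz.
Step 3 — Parallel Q: Q = R/(ω₀L) = 48/(4.521e+04·0.00621) = 0.171.
Step 4 — Bandwidth: Δω = ω₀/Q = 2.644e+05 rad/s; BW = Δω/(2π) = 4.208e+04 Hz.

(a) f₀ = 7195 Hz  (b) Q = 0.171  (c) BW = 4.208e+04 Hz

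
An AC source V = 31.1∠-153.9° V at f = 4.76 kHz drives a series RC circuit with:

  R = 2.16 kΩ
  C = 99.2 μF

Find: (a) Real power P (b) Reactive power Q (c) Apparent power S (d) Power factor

Step 1 — Angular frequency: ω = 2π·f = 2π·4760 = 2.991e+04 rad/s.
Step 2 — Component impedances:
  R: Z = R = 2160 Ω
  C: Z = 1/(jωC) = -j/(ω·C) = 0 - j0.3371 Ω
Step 3 — Series combination: Z_total = R + C = 2160 - j0.3371 Ω = 2160∠-0.0° Ω.
Step 4 — Source phasor: V = 31.1∠-153.9° V = -27.93 - j13.68 V.
Step 5 — Current: I = V / Z = -0.01293 - j0.006336 A = 0.0144∠-153.9° A.
Step 6 — Complex power: S = V·I* = 0.4478 - j6.987e-05 VA.
Step 7 — Real power: P = Re(S) = 0.4478 W.
Step 8 — Reactive power: Q = Im(S) = -6.987e-05 VAR.
Step 9 — Apparent power: |S| = 0.4478 VA.
Step 10 — Power factor: PF = P/|S| = 1 (leading).

(a) P = 0.4478 W  (b) Q = -6.987e-05 VAR  (c) S = 0.4478 VA  (d) PF = 1 (leading)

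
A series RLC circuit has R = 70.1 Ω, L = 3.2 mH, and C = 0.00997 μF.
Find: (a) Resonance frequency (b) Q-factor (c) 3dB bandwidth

Step 1 — Resonance condition Im(Z)=0 gives ω₀ = 1/√(LC).
Step 2 — ω₀ = 1/√(0.0032·9.97e-09) = 1.77e+05 rad/s.
Step 3 — f₀ = ω₀/(2π) = 2.818e+04 Hz.
Step 4 — Series Q: Q = ω₀L/R = 1.77e+05·0.0032/70.1 = 8.082.
Step 5 — 3dB bandwidth: Δω = ω₀/Q = 2.191e+04 rad/s; BW = Δω/(2π) = 3486 Hz.

(a) f₀ = 2.818e+04 Hz  (b) Q = 8.082  (c) BW = 3486 Hz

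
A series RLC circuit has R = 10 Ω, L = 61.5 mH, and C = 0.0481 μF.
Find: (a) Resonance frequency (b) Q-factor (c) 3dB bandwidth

Step 1 — Resonance condition Im(Z)=0 gives ω₀ = 1/√(LC).
Step 2 — ω₀ = 1/√(0.0615·4.81e-08) = 1.839e+04 rad/s.
Step 3 — f₀ = ω₀/(2π) = 2926 Hz.
Step 4 — Series Q: Q = ω₀L/R = 1.839e+04·0.0615/10 = 113.1.
Step 5 — 3dB bandwidth: Δω = ω₀/Q = 162.6 rad/s; BW = Δω/(2π) = 25.88 Hz.

(a) f₀ = 2926 Hz  (b) Q = 113.1  (c) BW = 25.88 Hz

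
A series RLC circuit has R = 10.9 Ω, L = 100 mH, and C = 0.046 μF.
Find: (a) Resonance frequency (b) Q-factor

Step 1 — Resonance condition Im(Z)=0 gives ω₀ = 1/√(LC).
Step 2 — ω₀ = 1/√(0.1·4.6e-08) = 1.474e+04 rad/s.
Step 3 — f₀ = ω₀/(2π) = 2347 Hz.
Step 4 — Series Q: Q = ω₀L/R = 1.474e+04·0.1/10.9 = 135.3.

(a) f₀ = 2347 Hz  (b) Q = 135.3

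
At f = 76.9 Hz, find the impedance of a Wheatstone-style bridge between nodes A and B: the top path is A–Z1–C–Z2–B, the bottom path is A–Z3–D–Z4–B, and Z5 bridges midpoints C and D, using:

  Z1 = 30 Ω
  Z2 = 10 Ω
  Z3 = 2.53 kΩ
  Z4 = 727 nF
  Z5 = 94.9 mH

Step 1 — Angular frequency: ω = 2π·f = 2π·76.9 = 483.2 rad/s.
Step 2 — Component impedances:
  Z1: Z = R = 30 Ω
  Z2: Z = R = 10 Ω
  Z3: Z = R = 2530 Ω
  Z4: Z = 1/(jωC) = -j/(ω·C) = 0 - j2847 Ω
  Z5: Z = jωL = j·483.2·0.0949 = 0 + j45.85 Ω
Step 3 — Bridge requires nodal analysis (the Z5 bridge couples midpoints C and D, so the two paths cannot be reduced to a simple series/parallel combination). Setting node B to ground and injecting 1 A at node A, the 3-node admittance system at A, C, D solves to V_A = Z_AB = 39.65 - j0.02939 Ω = 39.65∠-0.0° Ω.

Z = 39.65 - j0.02939 Ω = 39.65∠-0.0° Ω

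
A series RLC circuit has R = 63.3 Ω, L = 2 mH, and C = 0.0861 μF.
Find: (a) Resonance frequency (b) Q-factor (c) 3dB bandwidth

Step 1 — Resonance condition Im(Z)=0 gives ω₀ = 1/√(LC).
Step 2 — ω₀ = 1/√(0.002·8.61e-08) = 7.62e+04 rad/s.
Step 3 — f₀ = ω₀/(2π) = 1.213e+04 Hz.
Step 4 — Series Q: Q = ω₀L/R = 7.62e+04·0.002/63.3 = 2.408.
Step 5 — 3dB bandwidth: Δω = ω₀/Q = 3.165e+04 rad/s; BW = Δω/(2π) = 5037 Hz.

(a) f₀ = 1.213e+04 Hz  (b) Q = 2.408  (c) BW = 5037 Hz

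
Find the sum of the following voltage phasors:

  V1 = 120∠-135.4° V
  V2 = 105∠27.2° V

Step 1 — Convert each phasor to rectangular form:
  V1 = 120·(cos(-135.4°) + j·sin(-135.4°)) = -85.44 - j84.26 V
  V2 = 105·(cos(27.2°) + j·sin(27.2°)) = 93.39 + j48 V
Step 2 — Sum components: V_total = 7.946 - j36.26 V.
Step 3 — Convert to polar: |V_total| = 37.12 V, ∠V_total = -77.6°.

V_total = 37.12∠-77.6° V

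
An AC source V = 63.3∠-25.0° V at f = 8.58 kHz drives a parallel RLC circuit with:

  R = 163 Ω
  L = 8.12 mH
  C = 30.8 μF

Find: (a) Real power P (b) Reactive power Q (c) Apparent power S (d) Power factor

Step 1 — Angular frequency: ω = 2π·f = 2π·8580 = 5.391e+04 rad/s.
Step 2 — Component impedances:
  R: Z = R = 163 Ω
  L: Z = jωL = j·5.391e+04·0.00812 = 0 + j437.7 Ω
  C: Z = 1/(jωC) = -j/(ω·C) = 0 - j0.6023 Ω
Step 3 — Parallel combination: 1/Z_total = 1/R + 1/L + 1/C; Z_total = 0.002231 - j0.6031 Ω = 0.6031∠-89.8° Ω.
Step 4 — Source phasor: V = 63.3∠-25.0° V = 57.37 - j26.75 V.
Step 5 — Current: I = V / Z = 44.71 + j94.96 A = 105∠64.8° A.
Step 6 — Complex power: S = V·I* = 24.58 - j6644 VA.
Step 7 — Real power: P = Re(S) = 24.58 W.
Step 8 — Reactive power: Q = Im(S) = -6644 VAR.
Step 9 — Apparent power: |S| = 6644 VA.
Step 10 — Power factor: PF = P/|S| = 0.0037 (leading).

(a) P = 24.58 W  (b) Q = -6644 VAR  (c) S = 6644 VA  (d) PF = 0.0037 (leading)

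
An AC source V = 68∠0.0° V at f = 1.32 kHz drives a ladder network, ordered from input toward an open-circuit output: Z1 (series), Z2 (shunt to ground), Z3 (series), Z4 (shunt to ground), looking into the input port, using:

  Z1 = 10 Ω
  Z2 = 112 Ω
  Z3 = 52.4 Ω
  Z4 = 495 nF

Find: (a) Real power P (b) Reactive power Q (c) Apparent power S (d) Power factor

Step 1 — Angular frequency: ω = 2π·f = 2π·1320 = 8294 rad/s.
Step 2 — Component impedances:
  Z1: Z = R = 10 Ω
  Z2: Z = R = 112 Ω
  Z3: Z = R = 52.4 Ω
  Z4: Z = 1/(jωC) = -j/(ω·C) = 0 - j243.6 Ω
Step 3 — Ladder network (open output): work backward from the far end, alternating series and parallel combinations. Z_in = 98.12 - j35.38 Ω = 104.3∠-19.8° Ω.
Step 4 — Source phasor: V = 68∠0.0° V = 68 V.
Step 5 — Current: I = V / Z = 0.6133 + j0.2211 A = 0.6519∠19.8° A.
Step 6 — Complex power: S = V·I* = 41.7 - j15.04 VA.
Step 7 — Real power: P = Re(S) = 41.7 W.
Step 8 — Reactive power: Q = Im(S) = -15.04 VAR.
Step 9 — Apparent power: |S| = 44.33 VA.
Step 10 — Power factor: PF = P/|S| = 0.9407 (leading).

(a) P = 41.7 W  (b) Q = -15.04 VAR  (c) S = 44.33 VA  (d) PF = 0.9407 (leading)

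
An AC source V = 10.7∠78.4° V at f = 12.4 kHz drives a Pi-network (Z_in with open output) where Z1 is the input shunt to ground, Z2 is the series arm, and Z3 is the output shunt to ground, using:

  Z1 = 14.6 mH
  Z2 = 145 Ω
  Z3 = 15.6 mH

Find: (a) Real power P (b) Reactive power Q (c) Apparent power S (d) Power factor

Step 1 — Angular frequency: ω = 2π·f = 2π·1.24e+04 = 7.791e+04 rad/s.
Step 2 — Component impedances:
  Z1: Z = jωL = j·7.791e+04·0.0146 = 0 + j1138 Ω
  Z2: Z = R = 145 Ω
  Z3: Z = jωL = j·7.791e+04·0.0156 = 0 + j1215 Ω
Step 3 — With open output, the series arm Z2 and the output shunt Z3 appear in series to ground: Z2 + Z3 = 145 + j1215 Ω.
Step 4 — Parallel with input shunt Z1: Z_in = Z1 || (Z2 + Z3) = 33.76 + j589.7 Ω = 590.6∠86.7° Ω.
Step 5 — Source phasor: V = 10.7∠78.4° V = 2.152 + j10.48 V.
Step 6 — Current: I = V / Z = 0.01793 - j0.002622 A = 0.01812∠-8.3° A.
Step 7 — Complex power: S = V·I* = 0.01108 + j0.1935 VA.
Step 8 — Real power: P = Re(S) = 0.01108 W.
Step 9 — Reactive power: Q = Im(S) = 0.1935 VAR.
Step 10 — Apparent power: |S| = 0.1938 VA.
Step 11 — Power factor: PF = P/|S| = 0.05716 (lagging).

(a) P = 0.01108 W  (b) Q = 0.1935 VAR  (c) S = 0.1938 VA  (d) PF = 0.05716 (lagging)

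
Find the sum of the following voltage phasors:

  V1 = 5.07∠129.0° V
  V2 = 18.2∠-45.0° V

Step 1 — Convert each phasor to rectangular form:
  V1 = 5.07·(cos(129.0°) + j·sin(129.0°)) = -3.191 + j3.94 V
  V2 = 18.2·(cos(-45.0°) + j·sin(-45.0°)) = 12.87 - j12.87 V
Step 2 — Sum components: V_total = 9.679 - j8.929 V.
Step 3 — Convert to polar: |V_total| = 13.17 V, ∠V_total = -42.7°.

V_total = 13.17∠-42.7° V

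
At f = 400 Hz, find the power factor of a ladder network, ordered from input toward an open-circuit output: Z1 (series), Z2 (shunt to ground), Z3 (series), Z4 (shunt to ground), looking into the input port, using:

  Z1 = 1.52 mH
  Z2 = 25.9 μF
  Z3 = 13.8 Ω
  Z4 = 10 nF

Step 1 — Angular frequency: ω = 2π·f = 2π·400 = 2513 rad/s.
Step 2 — Component impedances:
  Z1: Z = jωL = j·2513·0.00152 = 0 + j3.82 Ω
  Z2: Z = 1/(jωC) = -j/(ω·C) = 0 - j15.36 Ω
  Z3: Z = R = 13.8 Ω
  Z4: Z = 1/(jωC) = -j/(ω·C) = 0 - j3.979e+04 Ω
Step 3 — Ladder network (open output): work backward from the far end, alternating series and parallel combinations. Z_in = 2.056e-06 - j11.54 Ω = 11.54∠-90.0° Ω.
Step 4 — Power factor: PF = cos(φ) = Re(Z)/|Z| = 2.056e-06/11.54 = 1.782e-07.
Step 5 — Type: Im(Z) = -11.54 ⇒ leading (phase φ = -90.0°).

PF = 1.782e-07 (leading, φ = -90.0°)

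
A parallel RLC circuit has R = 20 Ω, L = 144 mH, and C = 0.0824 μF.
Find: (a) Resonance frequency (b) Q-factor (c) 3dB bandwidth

Step 1 — Resonance: ω₀ = 1/√(LC) = 1/√(0.144·8.24e-08) = 9180 rad/s.
Step 2 — f₀ = ω₀/(2π) = 1461 Hz.
Step 3 — Parallel Q: Q = R/(ω₀L) = 20/(9180·0.144) = 0.01513.
Step 4 — Bandwidth: Δω = ω₀/Q = 6.068e+05 rad/s; BW = Δω/(2π) = 9.657e+04 Hz.

(a) f₀ = 1461 Hz  (b) Q = 0.01513  (c) BW = 9.657e+04 Hz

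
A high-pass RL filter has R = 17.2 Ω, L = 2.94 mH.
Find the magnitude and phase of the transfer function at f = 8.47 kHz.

Step 1 — Angular frequency: ω = 2π·8470 = 5.322e+04 rad/s.
Step 2 — Transfer function: H(jω) = jωL/(R + jωL).
Step 3 — Numerator jωL = j·156.5; denominator R + jωL = 17.2 + j156.5.
Step 4 — H = 0.9881 + j0.1086.
Step 5 — Magnitude: |H| = 0.994 (-0.1 dB); phase: φ = 6.3°.

|H| = 0.994 (-0.1 dB), φ = 6.3°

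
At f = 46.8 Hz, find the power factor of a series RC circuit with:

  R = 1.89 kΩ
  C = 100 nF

Step 1 — Angular frequency: ω = 2π·f = 2π·46.8 = 294.1 rad/s.
Step 2 — Component impedances:
  R: Z = R = 1890 Ω
  C: Z = 1/(jωC) = -j/(ω·C) = 0 - j3.401e+04 Ω
Step 3 — Series combination: Z_total = R + C = 1890 - j3.401e+04 Ω = 3.406e+04∠-86.8° Ω.
Step 4 — Power factor: PF = cos(φ) = Re(Z)/|Z| = 1890/3.406e+04 = 0.05549.
Step 5 — Type: Im(Z) = -3.401e+04 ⇒ leading (phase φ = -86.8°).

PF = 0.05549 (leading, φ = -86.8°)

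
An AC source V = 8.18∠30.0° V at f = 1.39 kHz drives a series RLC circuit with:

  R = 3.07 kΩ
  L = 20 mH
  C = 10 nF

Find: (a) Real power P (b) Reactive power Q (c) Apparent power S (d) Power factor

Step 1 — Angular frequency: ω = 2π·f = 2π·1390 = 8734 rad/s.
Step 2 — Component impedances:
  R: Z = R = 3070 Ω
  L: Z = jωL = j·8734·0.02 = 0 + j174.7 Ω
  C: Z = 1/(jωC) = -j/(ω·C) = 0 - j1.145e+04 Ω
Step 3 — Series combination: Z_total = R + L + C = 3070 - j1.128e+04 Ω = 1.169e+04∠-74.8° Ω.
Step 4 — Source phasor: V = 8.18∠30.0° V = 7.084 + j4.09 V.
Step 5 — Current: I = V / Z = -0.0001784 + j0.0006769 A = 0.0007∠104.8° A.
Step 6 — Complex power: S = V·I* = 0.001504 - j0.005525 VA.
Step 7 — Real power: P = Re(S) = 0.001504 W.
Step 8 — Reactive power: Q = Im(S) = -0.005525 VAR.
Step 9 — Apparent power: |S| = 0.005726 VA.
Step 10 — Power factor: PF = P/|S| = 0.2627 (leading).

(a) P = 0.001504 W  (b) Q = -0.005525 VAR  (c) S = 0.005726 VA  (d) PF = 0.2627 (leading)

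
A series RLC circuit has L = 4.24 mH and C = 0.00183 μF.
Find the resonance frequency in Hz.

Step 1 — Resonance condition Im(Z)=0 gives ω₀ = 1/√(LC).
Step 2 — ω₀ = 1/√(0.00424·1.83e-09) = 3.59e+05 rad/s.
Step 3 — f₀ = ω₀/(2π) = 5.714e+04 Hz.

f₀ = 5.714e+04 Hz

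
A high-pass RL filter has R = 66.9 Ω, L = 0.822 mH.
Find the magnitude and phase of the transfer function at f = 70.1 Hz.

Step 1 — Angular frequency: ω = 2π·70.1 = 440.5 rad/s.
Step 2 — Transfer function: H(jω) = jωL/(R + jωL).
Step 3 — Numerator jωL = j·0.3621; denominator R + jωL = 66.9 + j0.3621.
Step 4 — H = 2.929e-05 + j0.005412.
Step 5 — Magnitude: |H| = 0.005412 (-45.3 dB); phase: φ = 89.7°.

|H| = 0.005412 (-45.3 dB), φ = 89.7°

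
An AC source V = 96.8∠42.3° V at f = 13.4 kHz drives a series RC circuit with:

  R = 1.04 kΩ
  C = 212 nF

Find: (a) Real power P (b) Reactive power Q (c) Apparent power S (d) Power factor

Step 1 — Angular frequency: ω = 2π·f = 2π·1.34e+04 = 8.419e+04 rad/s.
Step 2 — Component impedances:
  R: Z = R = 1040 Ω
  C: Z = 1/(jωC) = -j/(ω·C) = 0 - j56.02 Ω
Step 3 — Series combination: Z_total = R + C = 1040 - j56.02 Ω = 1042∠-3.1° Ω.
Step 4 — Source phasor: V = 96.8∠42.3° V = 71.6 + j65.15 V.
Step 5 — Current: I = V / Z = 0.06528 + j0.06616 A = 0.09294∠45.4° A.
Step 6 — Complex power: S = V·I* = 8.984 - j0.484 VA.
Step 7 — Real power: P = Re(S) = 8.984 W.
Step 8 — Reactive power: Q = Im(S) = -0.484 VAR.
Step 9 — Apparent power: |S| = 8.997 VA.
Step 10 — Power factor: PF = P/|S| = 0.9986 (leading).

(a) P = 8.984 W  (b) Q = -0.484 VAR  (c) S = 8.997 VA  (d) PF = 0.9986 (leading)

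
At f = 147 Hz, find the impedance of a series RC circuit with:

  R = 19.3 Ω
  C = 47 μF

Step 1 — Angular frequency: ω = 2π·f = 2π·147 = 923.6 rad/s.
Step 2 — Component impedances:
  R: Z = R = 19.3 Ω
  C: Z = 1/(jωC) = -j/(ω·C) = 0 - j23.04 Ω
Step 3 — Series combination: Z_total = R + C = 19.3 - j23.04 Ω = 30.05∠-50.0° Ω.

Z = 19.3 - j23.04 Ω = 30.05∠-50.0° Ω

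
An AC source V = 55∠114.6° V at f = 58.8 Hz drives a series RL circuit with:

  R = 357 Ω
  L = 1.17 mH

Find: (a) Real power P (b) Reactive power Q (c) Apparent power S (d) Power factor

Step 1 — Angular frequency: ω = 2π·f = 2π·58.8 = 369.5 rad/s.
Step 2 — Component impedances:
  R: Z = R = 357 Ω
  L: Z = jωL = j·369.5·0.00117 = 0 + j0.4323 Ω
Step 3 — Series combination: Z_total = R + L = 357 + j0.4323 Ω = 357∠0.1° Ω.
Step 4 — Source phasor: V = 55∠114.6° V = -22.9 + j50.01 V.
Step 5 — Current: I = V / Z = -0.06396 + j0.1402 A = 0.1541∠114.5° A.
Step 6 — Complex power: S = V·I* = 8.473 + j0.01026 VA.
Step 7 — Real power: P = Re(S) = 8.473 W.
Step 8 — Reactive power: Q = Im(S) = 0.01026 VAR.
Step 9 — Apparent power: |S| = 8.473 VA.
Step 10 — Power factor: PF = P/|S| = 1 (lagging).

(a) P = 8.473 W  (b) Q = 0.01026 VAR  (c) S = 8.473 VA  (d) PF = 1 (lagging)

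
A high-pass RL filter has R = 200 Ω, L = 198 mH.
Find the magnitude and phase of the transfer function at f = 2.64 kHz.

Step 1 — Angular frequency: ω = 2π·2640 = 1.659e+04 rad/s.
Step 2 — Transfer function: H(jω) = jωL/(R + jωL).
Step 3 — Numerator jωL = j·3284; denominator R + jωL = 200 + j3284.
Step 4 — H = 0.9963 + j0.06067.
Step 5 — Magnitude: |H| = 0.9982 (-0.0 dB); phase: φ = 3.5°.

|H| = 0.9982 (-0.0 dB), φ = 3.5°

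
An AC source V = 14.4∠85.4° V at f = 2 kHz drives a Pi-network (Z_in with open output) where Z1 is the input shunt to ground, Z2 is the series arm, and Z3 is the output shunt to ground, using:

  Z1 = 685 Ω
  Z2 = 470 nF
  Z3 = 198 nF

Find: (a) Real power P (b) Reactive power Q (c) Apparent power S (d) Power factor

Step 1 — Angular frequency: ω = 2π·f = 2π·2000 = 1.257e+04 rad/s.
Step 2 — Component impedances:
  Z1: Z = R = 685 Ω
  Z2: Z = 1/(jωC) = -j/(ω·C) = 0 - j169.3 Ω
  Z3: Z = 1/(jωC) = -j/(ω·C) = 0 - j401.9 Ω
Step 3 — With open output, the series arm Z2 and the output shunt Z3 appear in series to ground: Z2 + Z3 = 0 - j571.2 Ω.
Step 4 — Parallel with input shunt Z1: Z_in = Z1 || (Z2 + Z3) = 281 - j336.9 Ω = 438.7∠-50.2° Ω.
Step 5 — Source phasor: V = 14.4∠85.4° V = 1.155 + j14.35 V.
Step 6 — Current: I = V / Z = -0.02344 + j0.02298 A = 0.03282∠135.6° A.
Step 7 — Complex power: S = V·I* = 0.3027 - j0.363 VA.
Step 8 — Real power: P = Re(S) = 0.3027 W.
Step 9 — Reactive power: Q = Im(S) = -0.363 VAR.
Step 10 — Apparent power: |S| = 0.4727 VA.
Step 11 — Power factor: PF = P/|S| = 0.6404 (leading).

(a) P = 0.3027 W  (b) Q = -0.363 VAR  (c) S = 0.4727 VA  (d) PF = 0.6404 (leading)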